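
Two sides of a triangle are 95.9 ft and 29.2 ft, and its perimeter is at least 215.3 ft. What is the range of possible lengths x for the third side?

90.2 ≤ x < 125.1

Triangle inequality alone gives 66.7 < x < 125.1.
The perimeter condition gives x ≥ 215.3 − 95.9 − 29.2 = 90.2.
Intersecting the two: 90.2 ≤ x < 125.1.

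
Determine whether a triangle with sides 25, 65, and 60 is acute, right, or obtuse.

right

Compare the square of the longest side to the sum of squares of the other two: 25² + 60² = 4225 = 65².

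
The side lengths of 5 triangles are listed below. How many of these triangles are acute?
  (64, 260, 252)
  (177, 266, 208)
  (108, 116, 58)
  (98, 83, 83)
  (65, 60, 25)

3

(64,260,252): 64²+252² = 67600 = 260² → right
(177,266,208): 177²+208² = 74593 > 70756 = 266² → acute
(108,116,58): 58²+108² = 15028 > 13456 = 116² → acute
(98,83,83): 83²+83² = 13778 > 9604 = 98² → acute
(65,60,25): 25²+60² = 4225 = 65² → right
3 of the 5 are acute.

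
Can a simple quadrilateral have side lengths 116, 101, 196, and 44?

Yes

A quadrilateral exists iff every side is shorter than the sum of the others — equivalently, the longest side is less than the sum of the rest.
Longest side 196 < 261 (sum of the remaining 3), so yes.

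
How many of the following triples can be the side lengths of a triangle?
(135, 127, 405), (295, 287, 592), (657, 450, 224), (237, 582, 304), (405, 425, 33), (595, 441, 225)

(127,135,405): 127+135 ≤ 405 → not valid
(287,295,592): 287+295 ≤ 592 → not valid
(224,450,657): 224+450 > 657 → valid
(237,304,582): 237+304 ≤ 582 → not valid
(33,405,425): 33+405 > 425 → valid
(225,441,595): 225+441 > 595 → valid
3 of the 6 triples form a triangle.

3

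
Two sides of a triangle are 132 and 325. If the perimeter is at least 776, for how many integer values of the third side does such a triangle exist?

138

Triangle inequality: 193 < x < 457. Perimeter ≥ 776 gives x ≥ 776 − 132 − 325 = 319.
So 319 ≤ x < 457; integers 319 through 456: 138 values.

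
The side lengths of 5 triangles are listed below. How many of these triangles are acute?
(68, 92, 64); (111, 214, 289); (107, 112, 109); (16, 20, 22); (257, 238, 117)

4

(68,92,64): 64²+68² = 8720 > 8464 = 92² → acute
(111,214,289): 111²+214² = 58117 < 83521 = 289² → obtuse
(107,112,109): 107²+109² = 23330 > 12544 = 112² → acute
(16,20,22): 16²+20² = 656 > 484 = 22² → acute
(257,238,117): 117²+238² = 70333 > 66049 = 257² → acute
4 of the 5 are acute.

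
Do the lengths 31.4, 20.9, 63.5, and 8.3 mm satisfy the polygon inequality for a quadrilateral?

For a quadrilateral, each side must be shorter than the sum of the others.
Here the longest side is 63.5, but the remaining 3 sides sum to only 60.6.

No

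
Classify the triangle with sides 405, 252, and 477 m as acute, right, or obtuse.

right

Compare the square of the longest side to the sum of squares of the other two: 252² + 405² = 227529 = 477².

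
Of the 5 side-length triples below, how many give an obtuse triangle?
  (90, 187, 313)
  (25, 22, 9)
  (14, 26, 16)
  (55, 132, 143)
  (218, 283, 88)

(90,187,313): 90+187 ≤ 313, not a triangle
(25,22,9): 9²+22² = 565 < 625 = 25² → obtuse
(14,26,16): 14²+16² = 452 < 676 = 26² → obtuse
(55,132,143): 55²+132² = 20449 = 143² → right
(218,283,88): 88²+218² = 55268 < 80089 = 283² → obtuse
3 of the 5 are obtuse.

3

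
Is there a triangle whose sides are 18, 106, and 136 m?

No

The longest side is 136, but the other two sum to only 124.
124 < 136, so the triangle inequality fails.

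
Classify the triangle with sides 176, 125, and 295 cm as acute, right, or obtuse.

Compare the square of the longest side to the sum of squares of the other two: 125² + 176² = 46601 < 87025 = 295².

obtuse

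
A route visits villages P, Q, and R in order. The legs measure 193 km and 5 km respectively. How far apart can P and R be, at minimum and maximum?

By the triangle inequality, |193 − 5| ≤ PR ≤ 193 + 5.

188 ≤ PR ≤ 198 km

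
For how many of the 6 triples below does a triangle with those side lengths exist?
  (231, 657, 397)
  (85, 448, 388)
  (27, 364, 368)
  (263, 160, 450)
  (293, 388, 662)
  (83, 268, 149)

3

(231,397,657): 231+397 ≤ 657 → not valid
(85,388,448): 85+388 > 448 → valid
(27,364,368): 27+364 > 368 → valid
(160,263,450): 160+263 ≤ 450 → not valid
(293,388,662): 293+388 > 662 → valid
(83,149,268): 83+149 ≤ 268 → not valid
3 of the 6 triples form a triangle.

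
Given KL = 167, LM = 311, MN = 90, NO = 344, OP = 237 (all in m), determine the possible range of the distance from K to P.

The maximum is all hops collinear in one direction: 167 + 311 + 90 + 344 + 237 = 1149.
The longest hop is 344; the others sum to 805. Since 344 ≤ 805, the path can fold back on itself completely, so the minimum distance is 0.

0 ≤ KP ≤ 1149 m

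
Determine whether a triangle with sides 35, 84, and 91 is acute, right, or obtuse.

Compare the square of the longest side to the sum of squares of the other two: 35² + 84² = 8281 = 91².

right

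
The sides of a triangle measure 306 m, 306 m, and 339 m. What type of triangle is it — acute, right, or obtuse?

acute

Compare the square of the longest side to the sum of squares of the other two: 306² + 306² = 187272 > 114921 = 339².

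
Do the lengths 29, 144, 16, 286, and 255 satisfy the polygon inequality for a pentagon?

Yes

A pentagon exists iff every side is shorter than the sum of the others — equivalently, the longest side is less than the sum of the rest.
Longest side 286 < 444 (sum of the remaining 4), so yes.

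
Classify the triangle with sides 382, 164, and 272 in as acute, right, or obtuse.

Compare the square of the longest side to the sum of squares of the other two: 164² + 272² = 100880 < 145924 = 382².

obtuse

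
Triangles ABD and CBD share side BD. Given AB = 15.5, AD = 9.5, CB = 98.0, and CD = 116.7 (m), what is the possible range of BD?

From triangle ABD: |15.5 − 9.5| < BD < 15.5 + 9.5, i.e. 6.0 < BD < 25.0.
From triangle CBD: 18.7 < BD < 214.7.
Both must hold, so BD lies in the intersection.

18.7 < BD < 25.0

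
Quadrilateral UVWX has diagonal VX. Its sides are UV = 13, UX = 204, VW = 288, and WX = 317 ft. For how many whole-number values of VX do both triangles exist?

From triangle UVX: 191 < VX < 217.
From triangle WVX: 29 < VX < 605.
Intersection: 191 < VX < 217, so integers 192 through 216: 25 values.

25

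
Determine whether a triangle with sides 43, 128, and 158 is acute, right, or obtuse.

Compare the square of the longest side to the sum of squares of the other two: 43² + 128² = 18233 < 24964 = 158².

obtuse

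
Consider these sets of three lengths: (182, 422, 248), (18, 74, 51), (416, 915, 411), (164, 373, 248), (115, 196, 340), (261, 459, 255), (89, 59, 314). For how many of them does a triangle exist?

3

(182,248,422): 182+248 > 422 → valid
(18,51,74): 18+51 ≤ 74 → not valid
(411,416,915): 411+416 ≤ 915 → not valid
(164,248,373): 164+248 > 373 → valid
(115,196,340): 115+196 ≤ 340 → not valid
(255,261,459): 255+261 > 459 → valid
(59,89,314): 59+89 ≤ 314 → not valid
3 of the 7 triples form a triangle.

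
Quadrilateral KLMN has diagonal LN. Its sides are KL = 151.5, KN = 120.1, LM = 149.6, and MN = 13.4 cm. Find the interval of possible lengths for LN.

From triangle KLN: |151.5 − 120.1| < LN < 151.5 + 120.1, i.e. 31.4 < LN < 271.6.
From triangle MLN: 136.2 < LN < 163.0.
Both must hold, so LN lies in the intersection.

136.2 < LN < 163.0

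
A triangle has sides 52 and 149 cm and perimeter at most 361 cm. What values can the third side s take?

97 < s ≤ 160 cm

Triangle inequality alone gives 97 < s < 201.
The perimeter condition gives s ≤ 361 − 52 − 149 = 160.
Intersecting the two: 97 < s ≤ 160.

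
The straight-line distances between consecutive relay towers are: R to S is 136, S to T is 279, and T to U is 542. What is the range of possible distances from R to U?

127 ≤ RU ≤ 957

The maximum is all hops collinear in one direction: 136 + 279 + 542 = 957.
The longest hop is 542; the others sum to 415. Folding the others back against it leaves at least 542 − 415 = 127.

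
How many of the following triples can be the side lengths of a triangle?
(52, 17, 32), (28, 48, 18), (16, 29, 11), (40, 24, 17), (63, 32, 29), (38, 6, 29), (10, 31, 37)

2

(17,32,52): 17+32 ≤ 52 → not valid
(18,28,48): 18+28 ≤ 48 → not valid
(11,16,29): 11+16 ≤ 29 → not valid
(17,24,40): 17+24 > 40 → valid
(29,32,63): 29+32 ≤ 63 → not valid
(6,29,38): 6+29 ≤ 38 → not valid
(10,31,37): 10+31 > 37 → valid
2 of the 7 triples form a triangle.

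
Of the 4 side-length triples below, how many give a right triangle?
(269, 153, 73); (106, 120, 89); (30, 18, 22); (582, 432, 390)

(269,153,73): 73+153 ≤ 269, not a triangle
(106,120,89): 89²+106² = 19157 > 14400 = 120² → acute
(30,18,22): 18²+22² = 808 < 900 = 30² → obtuse
(582,432,390): 390²+432² = 338724 = 582² → right
1 of the 4 is right.

1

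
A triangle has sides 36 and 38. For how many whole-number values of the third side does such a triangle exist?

71

The third side lies in the open interval (2, 74).
Integers from 3 to 73 inclusive: 73 − 3 + 1 = 71.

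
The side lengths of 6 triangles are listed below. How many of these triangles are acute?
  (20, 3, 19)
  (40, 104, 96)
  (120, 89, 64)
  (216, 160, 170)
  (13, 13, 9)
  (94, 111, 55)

(20,3,19): 3²+19² = 370 < 400 = 20² → obtuse
(40,104,96): 40²+96² = 10816 = 104² → right
(120,89,64): 64²+89² = 12017 < 14400 = 120² → obtuse
(216,160,170): 160²+170² = 54500 > 46656 = 216² → acute
(13,13,9): 9²+13² = 250 > 169 = 13² → acute
(94,111,55): 55²+94² = 11861 < 12321 = 111² → obtuse
2 of the 6 are acute.

2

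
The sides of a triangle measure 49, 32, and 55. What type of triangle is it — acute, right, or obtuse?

Compare the square of the longest side to the sum of squares of the other two: 32² + 49² = 3425 > 3025 = 55².

acute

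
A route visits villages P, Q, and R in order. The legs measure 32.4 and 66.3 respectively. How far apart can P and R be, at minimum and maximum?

By the triangle inequality, |32.4 − 66.3| ≤ PR ≤ 32.4 + 66.3.

33.9 ≤ PR ≤ 98.7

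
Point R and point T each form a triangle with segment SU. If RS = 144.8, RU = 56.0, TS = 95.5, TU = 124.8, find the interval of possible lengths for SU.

88.8 < SU < 200.8

From triangle RSU: |144.8 − 56.0| < SU < 144.8 + 56.0, i.e. 88.8 < SU < 200.8.
From triangle TSU: 29.3 < SU < 220.3.
Both must hold, so SU lies in the intersection.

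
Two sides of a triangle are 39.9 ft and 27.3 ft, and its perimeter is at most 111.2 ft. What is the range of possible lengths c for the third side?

12.6 < c ≤ 44.0

Triangle inequality alone gives 12.6 < c < 67.2.
The perimeter condition gives c ≤ 111.2 − 39.9 − 27.3 = 44.0.
Intersecting the two: 12.6 < c ≤ 44.0.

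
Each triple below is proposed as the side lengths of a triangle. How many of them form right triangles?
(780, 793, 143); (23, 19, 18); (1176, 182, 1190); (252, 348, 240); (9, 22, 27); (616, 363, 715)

4

(780,793,143): 143²+780² = 628849 = 793² → right
(23,19,18): 18²+19² = 685 > 529 = 23² → acute
(1176,182,1190): 182²+1176² = 1416100 = 1190² → right
(252,348,240): 240²+252² = 121104 = 348² → right
(9,22,27): 9²+22² = 565 < 729 = 27² → obtuse
(616,363,715): 363²+616² = 511225 = 715² → right
4 of the 6 are right.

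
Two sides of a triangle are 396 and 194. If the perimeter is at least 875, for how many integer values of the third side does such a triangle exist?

Triangle inequality: 202 < x < 590. Perimeter ≥ 875 gives x ≥ 875 − 396 − 194 = 285.
So 285 ≤ x < 590; integers 285 through 589: 305 values.

305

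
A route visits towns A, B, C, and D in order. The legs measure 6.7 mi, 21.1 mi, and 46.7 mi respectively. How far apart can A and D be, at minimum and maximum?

18.9 ≤ AD ≤ 74.5 mi

The maximum is all hops collinear in one direction: 6.7 + 21.1 + 46.7 = 74.5.
The longest hop is 46.7; the others sum to 27.8. Folding the others back against it leaves at least 46.7 − 27.8 = 18.9.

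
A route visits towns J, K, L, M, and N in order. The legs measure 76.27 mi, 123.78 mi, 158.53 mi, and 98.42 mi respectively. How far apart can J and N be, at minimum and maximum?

The maximum is all hops collinear in one direction: 76.27 + 123.78 + 158.53 + 98.42 = 457.00.
The longest hop is 158.53; the others sum to 298.47. Since 158.53 ≤ 298.47, the path can fold back on itself completely, so the minimum distance is 0.

0 ≤ JN ≤ 457.00 mi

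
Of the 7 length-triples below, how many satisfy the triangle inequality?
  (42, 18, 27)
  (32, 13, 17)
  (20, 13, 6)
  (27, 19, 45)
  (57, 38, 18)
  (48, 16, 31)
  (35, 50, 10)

2

(18,27,42): 18+27 > 42 → valid
(13,17,32): 13+17 ≤ 32 → not valid
(6,13,20): 6+13 ≤ 20 → not valid
(19,27,45): 19+27 > 45 → valid
(18,38,57): 18+38 ≤ 57 → not valid
(16,31,48): 16+31 ≤ 48 → not valid
(10,35,50): 10+35 ≤ 50 → not valid
2 of the 7 triples form a triangle.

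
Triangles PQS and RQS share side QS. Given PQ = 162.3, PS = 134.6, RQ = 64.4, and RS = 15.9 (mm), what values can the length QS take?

From triangle PQS: |162.3 − 134.6| < QS < 162.3 + 134.6, i.e. 27.7 < QS < 296.9.
From triangle RQS: 48.5 < QS < 80.3.
Both must hold, so QS lies in the intersection.

48.5 < QS < 80.3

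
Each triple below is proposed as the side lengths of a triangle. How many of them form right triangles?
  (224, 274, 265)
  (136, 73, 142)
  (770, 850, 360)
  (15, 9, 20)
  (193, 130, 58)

(224,274,265): 224²+265² = 120401 > 75076 = 274² → acute
(136,73,142): 73²+136² = 23825 > 20164 = 142² → acute
(770,850,360): 360²+770² = 722500 = 850² → right
(15,9,20): 9²+15² = 306 < 400 = 20² → obtuse
(193,130,58): 58+130 ≤ 193, not a triangle
1 of the 5 is right.

1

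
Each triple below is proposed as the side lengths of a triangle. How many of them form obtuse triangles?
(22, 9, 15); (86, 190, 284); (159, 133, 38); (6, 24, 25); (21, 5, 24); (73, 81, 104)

4

(22,9,15): 9²+15² = 306 < 484 = 22² → obtuse
(86,190,284): 86+190 ≤ 284, not a triangle
(159,133,38): 38²+133² = 19133 < 25281 = 159² → obtuse
(6,24,25): 6²+24² = 612 < 625 = 25² → obtuse
(21,5,24): 5²+21² = 466 < 576 = 24² → obtuse
(73,81,104): 73²+81² = 11890 > 10816 = 104² → acute
4 of the 6 are obtuse.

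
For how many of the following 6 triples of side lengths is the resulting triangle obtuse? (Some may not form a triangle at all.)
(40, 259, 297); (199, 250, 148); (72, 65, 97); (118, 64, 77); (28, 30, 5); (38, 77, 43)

(40,259,297): 40²+259² = 68681 < 88209 = 297² → obtuse
(199,250,148): 148²+199² = 61505 < 62500 = 250² → obtuse
(72,65,97): 65²+72² = 9409 = 97² → right
(118,64,77): 64²+77² = 10025 < 13924 = 118² → obtuse
(28,30,5): 5²+28² = 809 < 900 = 30² → obtuse
(38,77,43): 38²+43² = 3293 < 5929 = 77² → obtuse
5 of the 6 are obtuse.

5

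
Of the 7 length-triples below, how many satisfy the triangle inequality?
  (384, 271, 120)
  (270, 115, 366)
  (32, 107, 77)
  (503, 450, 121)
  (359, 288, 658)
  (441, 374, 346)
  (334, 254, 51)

(120,271,384): 120+271 > 384 → valid
(115,270,366): 115+270 > 366 → valid
(32,77,107): 32+77 > 107 → valid
(121,450,503): 121+450 > 503 → valid
(288,359,658): 288+359 ≤ 658 → not valid
(346,374,441): 346+374 > 441 → valid
(51,254,334): 51+254 ≤ 334 → not valid
5 of the 7 triples form a triangle.

5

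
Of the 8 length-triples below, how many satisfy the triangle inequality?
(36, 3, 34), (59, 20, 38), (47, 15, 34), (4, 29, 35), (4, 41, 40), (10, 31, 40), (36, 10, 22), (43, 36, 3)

4

(3,34,36): 3+34 > 36 → valid
(20,38,59): 20+38 ≤ 59 → not valid
(15,34,47): 15+34 > 47 → valid
(4,29,35): 4+29 ≤ 35 → not valid
(4,40,41): 4+40 > 41 → valid
(10,31,40): 10+31 > 40 → valid
(10,22,36): 10+22 ≤ 36 → not valid
(3,36,43): 3+36 ≤ 43 → not valid
4 of the 8 triples form a triangle.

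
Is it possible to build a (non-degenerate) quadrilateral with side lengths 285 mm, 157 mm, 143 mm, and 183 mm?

A quadrilateral exists iff every side is shorter than the sum of the others — equivalently, the longest side is less than the sum of the rest.
Longest side 285 < 483 (sum of the remaining 3), so yes.

Yes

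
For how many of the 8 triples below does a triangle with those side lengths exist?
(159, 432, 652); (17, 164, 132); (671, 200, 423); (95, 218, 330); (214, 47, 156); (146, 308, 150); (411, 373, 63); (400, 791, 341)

1

(159,432,652): 159+432 ≤ 652 → not valid
(17,132,164): 17+132 ≤ 164 → not valid
(200,423,671): 200+423 ≤ 671 → not valid
(95,218,330): 95+218 ≤ 330 → not valid
(47,156,214): 47+156 ≤ 214 → not valid
(146,150,308): 146+150 ≤ 308 → not valid
(63,373,411): 63+373 > 411 → valid
(341,400,791): 341+400 ≤ 791 → not valid
1 of the 8 triples forms a triangle.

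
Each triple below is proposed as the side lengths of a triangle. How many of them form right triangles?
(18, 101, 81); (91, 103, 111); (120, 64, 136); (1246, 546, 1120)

2

(18,101,81): 18+81 ≤ 101, not a triangle
(91,103,111): 91²+103² = 18890 > 12321 = 111² → acute
(120,64,136): 64²+120² = 18496 = 136² → right
(1246,546,1120): 546²+1120² = 1552516 = 1246² → right
2 of the 4 are right.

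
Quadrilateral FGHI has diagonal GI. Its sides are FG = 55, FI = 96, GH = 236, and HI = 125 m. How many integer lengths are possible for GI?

From triangle FGI: 41 < GI < 151.
From triangle HGI: 111 < GI < 361.
Intersection: 111 < GI < 151, so integers 112 through 150: 39 values.

39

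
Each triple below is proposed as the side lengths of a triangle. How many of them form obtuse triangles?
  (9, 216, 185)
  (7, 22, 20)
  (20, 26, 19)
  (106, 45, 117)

2

(9,216,185): 9+185 ≤ 216, not a triangle
(7,22,20): 7²+20² = 449 < 484 = 22² → obtuse
(20,26,19): 19²+20² = 761 > 676 = 26² → acute
(106,45,117): 45²+106² = 13261 < 13689 = 117² → obtuse
2 of the 4 are obtuse.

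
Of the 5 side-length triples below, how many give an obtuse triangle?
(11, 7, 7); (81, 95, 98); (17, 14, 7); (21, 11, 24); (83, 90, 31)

4

(11,7,7): 7²+7² = 98 < 121 = 11² → obtuse
(81,95,98): 81²+95² = 15586 > 9604 = 98² → acute
(17,14,7): 7²+14² = 245 < 289 = 17² → obtuse
(21,11,24): 11²+21² = 562 < 576 = 24² → obtuse
(83,90,31): 31²+83² = 7850 < 8100 = 90² → obtuse
4 of the 5 are obtuse.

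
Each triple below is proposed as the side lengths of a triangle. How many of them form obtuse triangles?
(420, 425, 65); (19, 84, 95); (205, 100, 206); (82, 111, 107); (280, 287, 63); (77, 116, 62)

(420,425,65): 65²+420² = 180625 = 425² → right
(19,84,95): 19²+84² = 7417 < 9025 = 95² → obtuse
(205,100,206): 100²+205² = 52025 > 42436 = 206² → acute
(82,111,107): 82²+107² = 18173 > 12321 = 111² → acute
(280,287,63): 63²+280² = 82369 = 287² → right
(77,116,62): 62²+77² = 9773 < 13456 = 116² → obtuse
2 of the 6 are obtuse.

2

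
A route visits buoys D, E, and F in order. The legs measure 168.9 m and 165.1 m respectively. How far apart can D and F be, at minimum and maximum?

3.8 ≤ DF ≤ 334.0 m

By the triangle inequality, |168.9 − 165.1| ≤ DF ≤ 168.9 + 165.1.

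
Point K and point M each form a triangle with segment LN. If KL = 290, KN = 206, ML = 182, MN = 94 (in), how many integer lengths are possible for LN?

187

From triangle KLN: 84 < LN < 496.
From triangle MLN: 88 < LN < 276.
Intersection: 88 < LN < 276, so integers 89 through 275: 187 values.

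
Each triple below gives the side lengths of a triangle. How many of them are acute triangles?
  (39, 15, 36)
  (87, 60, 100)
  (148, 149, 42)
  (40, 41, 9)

2

(39,15,36): 15²+36² = 1521 = 39² → right
(87,60,100): 60²+87² = 11169 > 10000 = 100² → acute
(148,149,42): 42²+148² = 23668 > 22201 = 149² → acute
(40,41,9): 9²+40² = 1681 = 41² → right
2 of the 4 are acute.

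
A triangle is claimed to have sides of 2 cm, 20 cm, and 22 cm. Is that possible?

The two shorter sides sum to 22, exactly equal to the longest side 22.
That gives only a degenerate (flat) triangle — the inequality must be strict.

No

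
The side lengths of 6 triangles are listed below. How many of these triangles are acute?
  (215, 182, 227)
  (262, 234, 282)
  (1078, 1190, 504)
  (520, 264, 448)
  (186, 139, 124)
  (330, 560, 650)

3

(215,182,227): 182²+215² = 79349 > 51529 = 227² → acute
(262,234,282): 234²+262² = 123400 > 79524 = 282² → acute
(1078,1190,504): 504²+1078² = 1416100 = 1190² → right
(520,264,448): 264²+448² = 270400 = 520² → right
(186,139,124): 124²+139² = 34697 > 34596 = 186² → acute
(330,560,650): 330²+560² = 422500 = 650² → right
3 of the 6 are acute.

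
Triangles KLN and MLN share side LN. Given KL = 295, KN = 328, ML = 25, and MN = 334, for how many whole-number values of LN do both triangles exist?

49

From triangle KLN: 33 < LN < 623.
From triangle MLN: 309 < LN < 359.
Intersection: 309 < LN < 359, so integers 310 through 358: 49 values.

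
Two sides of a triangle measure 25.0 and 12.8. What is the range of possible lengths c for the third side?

12.2 < c < 37.8

By the triangle inequality, c must be less than 25.0 + 12.8 = 37.8 and greater than |25.0 − 12.8| = 12.2.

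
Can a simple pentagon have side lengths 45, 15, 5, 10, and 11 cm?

For a pentagon, each side must be shorter than the sum of the others.
Here the longest side is 45, but the remaining 4 sides sum to only 41.

No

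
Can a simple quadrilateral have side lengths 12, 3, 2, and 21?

No

For a quadrilateral, each side must be shorter than the sum of the others.
Here the longest side is 21, but the remaining 3 sides sum to only 17.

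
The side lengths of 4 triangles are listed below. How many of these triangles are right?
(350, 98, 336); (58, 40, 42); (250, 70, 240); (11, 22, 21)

3

(350,98,336): 98²+336² = 122500 = 350² → right
(58,40,42): 40²+42² = 3364 = 58² → right
(250,70,240): 70²+240² = 62500 = 250² → right
(11,22,21): 11²+21² = 562 > 484 = 22² → acute
3 of the 4 are right.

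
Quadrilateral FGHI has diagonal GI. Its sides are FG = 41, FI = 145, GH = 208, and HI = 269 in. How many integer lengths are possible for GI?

From triangle FGI: 104 < GI < 186.
From triangle HGI: 61 < GI < 477.
Intersection: 104 < GI < 186, so integers 105 through 185: 81 values.

81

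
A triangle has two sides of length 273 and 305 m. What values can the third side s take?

32 < s < 578

By the triangle inequality, s must be less than 273 + 305 = 578 and greater than |273 − 305| = 32.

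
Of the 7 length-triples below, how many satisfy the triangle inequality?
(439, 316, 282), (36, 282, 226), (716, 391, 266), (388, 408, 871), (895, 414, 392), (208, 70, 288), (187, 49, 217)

(282,316,439): 282+316 > 439 → valid
(36,226,282): 36+226 ≤ 282 → not valid
(266,391,716): 266+391 ≤ 716 → not valid
(388,408,871): 388+408 ≤ 871 → not valid
(392,414,895): 392+414 ≤ 895 → not valid
(70,208,288): 70+208 ≤ 288 → not valid
(49,187,217): 49+187 > 217 → valid
2 of the 7 triples form a triangle.

2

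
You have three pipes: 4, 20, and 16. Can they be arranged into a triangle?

The two shorter sides sum to 20, exactly equal to the longest side 20.
That gives only a degenerate (flat) triangle — the inequality must be strict.

No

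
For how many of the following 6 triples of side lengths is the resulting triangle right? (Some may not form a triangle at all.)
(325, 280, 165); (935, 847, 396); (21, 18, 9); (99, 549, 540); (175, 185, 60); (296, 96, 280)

(325,280,165): 165²+280² = 105625 = 325² → right
(935,847,396): 396²+847² = 874225 = 935² → right
(21,18,9): 9²+18² = 405 < 441 = 21² → obtuse
(99,549,540): 99²+540² = 301401 = 549² → right
(175,185,60): 60²+175² = 34225 = 185² → right
(296,96,280): 96²+280² = 87616 = 296² → right
5 of the 6 are right.

5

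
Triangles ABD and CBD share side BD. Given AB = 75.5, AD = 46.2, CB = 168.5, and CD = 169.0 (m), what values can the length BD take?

From triangle ABD: |75.5 − 46.2| < BD < 75.5 + 46.2, i.e. 29.3 < BD < 121.7.
From triangle CBD: 0.5 < BD < 337.5.
Both must hold, so BD lies in the intersection.

29.3 < BD < 121.7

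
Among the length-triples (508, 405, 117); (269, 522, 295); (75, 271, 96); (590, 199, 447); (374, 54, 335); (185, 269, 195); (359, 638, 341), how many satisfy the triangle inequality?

(117,405,508): 117+405 > 508 → valid
(269,295,522): 269+295 > 522 → valid
(75,96,271): 75+96 ≤ 271 → not valid
(199,447,590): 199+447 > 590 → valid
(54,335,374): 54+335 > 374 → valid
(185,195,269): 185+195 > 269 → valid
(341,359,638): 341+359 > 638 → valid
6 of the 7 triples form a triangle.

6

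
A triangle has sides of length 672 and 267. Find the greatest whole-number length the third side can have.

938

The third side must be strictly less than 672 + 267 = 939.
The largest integer below 939 is 938.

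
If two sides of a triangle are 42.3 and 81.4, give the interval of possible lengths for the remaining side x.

39.1 < x < 123.7

By the triangle inequality, x must be less than 42.3 + 81.4 = 123.7 and greater than |42.3 − 81.4| = 39.1.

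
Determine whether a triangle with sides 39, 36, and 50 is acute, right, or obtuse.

acute

Compare the square of the longest side to the sum of squares of the other two: 36² + 39² = 2817 > 2500 = 50².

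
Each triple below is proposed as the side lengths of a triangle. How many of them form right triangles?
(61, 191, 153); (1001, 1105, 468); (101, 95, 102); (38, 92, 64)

(61,191,153): 61²+153² = 27130 < 36481 = 191² → obtuse
(1001,1105,468): 468²+1001² = 1221025 = 1105² → right
(101,95,102): 95²+101² = 19226 > 10404 = 102² → acute
(38,92,64): 38²+64² = 5540 < 8464 = 92² → obtuse
1 of the 4 is right.

1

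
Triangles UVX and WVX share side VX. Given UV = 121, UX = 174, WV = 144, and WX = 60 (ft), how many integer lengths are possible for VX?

From triangle UVX: 53 < VX < 295.
From triangle WVX: 84 < VX < 204.
Intersection: 84 < VX < 204, so integers 85 through 203: 119 values.

119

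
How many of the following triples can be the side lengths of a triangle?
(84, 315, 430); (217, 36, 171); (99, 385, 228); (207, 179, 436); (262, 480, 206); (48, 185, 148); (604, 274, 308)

1

(84,315,430): 84+315 ≤ 430 → not valid
(36,171,217): 36+171 ≤ 217 → not valid
(99,228,385): 99+228 ≤ 385 → not valid
(179,207,436): 179+207 ≤ 436 → not valid
(206,262,480): 206+262 ≤ 480 → not valid
(48,148,185): 48+148 > 185 → valid
(274,308,604): 274+308 ≤ 604 → not valid
1 of the 7 triples forms a triangle.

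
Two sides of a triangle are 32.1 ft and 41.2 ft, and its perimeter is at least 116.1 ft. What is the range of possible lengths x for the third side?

Triangle inequality alone gives 9.1 < x < 73.3.
The perimeter condition gives x ≥ 116.1 − 32.1 − 41.2 = 42.8.
Intersecting the two: 42.8 ≤ x < 73.3.

42.8 ≤ x < 73.3 ft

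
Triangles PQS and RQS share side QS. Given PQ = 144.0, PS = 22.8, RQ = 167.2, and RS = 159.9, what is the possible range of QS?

121.2 < QS < 166.8

From triangle PQS: |144.0 − 22.8| < QS < 144.0 + 22.8, i.e. 121.2 < QS < 166.8.
From triangle RQS: 7.3 < QS < 327.1.
Both must hold, so QS lies in the intersection.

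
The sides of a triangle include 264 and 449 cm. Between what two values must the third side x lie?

By the triangle inequality, x must be less than 264 + 449 = 713 and greater than |264 − 449| = 185.

185 < x < 713 (cm)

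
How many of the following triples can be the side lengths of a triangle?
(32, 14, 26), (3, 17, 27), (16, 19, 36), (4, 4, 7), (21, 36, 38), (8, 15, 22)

4

(14,26,32): 14+26 > 32 → valid
(3,17,27): 3+17 ≤ 27 → not valid
(16,19,36): 16+19 ≤ 36 → not valid
(4,4,7): 4+4 > 7 → valid
(21,36,38): 21+36 > 38 → valid
(8,15,22): 8+15 > 22 → valid
4 of the 6 triples form a triangle.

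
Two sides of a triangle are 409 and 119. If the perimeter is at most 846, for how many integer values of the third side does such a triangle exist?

Triangle inequality: 290 < x < 528. Perimeter ≤ 846 gives x ≤ 846 − 409 − 119 = 318.
So 290 < x ≤ 318; integers 291 through 318: 28 values.

28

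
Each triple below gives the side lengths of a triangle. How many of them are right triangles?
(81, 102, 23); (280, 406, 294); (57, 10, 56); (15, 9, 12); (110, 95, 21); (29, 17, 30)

2

(81,102,23): 23²+81² = 7090 < 10404 = 102² → obtuse
(280,406,294): 280²+294² = 164836 = 406² → right
(57,10,56): 10²+56² = 3236 < 3249 = 57² → obtuse
(15,9,12): 9²+12² = 225 = 15² → right
(110,95,21): 21²+95² = 9466 < 12100 = 110² → obtuse
(29,17,30): 17²+29² = 1130 > 900 = 30² → acute
2 of the 6 are right.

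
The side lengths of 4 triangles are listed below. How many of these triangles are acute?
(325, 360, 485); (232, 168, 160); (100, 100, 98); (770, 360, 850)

(325,360,485): 325²+360² = 235225 = 485² → right
(232,168,160): 160²+168² = 53824 = 232² → right
(100,100,98): 98²+100² = 19604 > 10000 = 100² → acute
(770,360,850): 360²+770² = 722500 = 850² → right
1 of the 4 is acute.

1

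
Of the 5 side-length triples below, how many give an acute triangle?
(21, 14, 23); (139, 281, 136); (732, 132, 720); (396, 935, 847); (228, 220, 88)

(21,14,23): 14²+21² = 637 > 529 = 23² → acute
(139,281,136): 136+139 ≤ 281, not a triangle
(732,132,720): 132²+720² = 535824 = 732² → right
(396,935,847): 396²+847² = 874225 = 935² → right
(228,220,88): 88²+220² = 56144 > 51984 = 228² → acute
2 of the 5 are acute.

2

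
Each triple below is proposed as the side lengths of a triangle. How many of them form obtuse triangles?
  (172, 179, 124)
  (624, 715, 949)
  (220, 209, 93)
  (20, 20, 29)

1

(172,179,124): 124²+172² = 44960 > 32041 = 179² → acute
(624,715,949): 624²+715² = 900601 = 949² → right
(220,209,93): 93²+209² = 52330 > 48400 = 220² → acute
(20,20,29): 20²+20² = 800 < 841 = 29² → obtuse
1 of the 4 is obtuse.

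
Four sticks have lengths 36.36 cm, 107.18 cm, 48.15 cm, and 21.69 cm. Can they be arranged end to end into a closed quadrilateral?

No

For a quadrilateral, each side must be shorter than the sum of the others.
Here the longest side is 107.18, but the remaining 3 sides sum to only 106.20.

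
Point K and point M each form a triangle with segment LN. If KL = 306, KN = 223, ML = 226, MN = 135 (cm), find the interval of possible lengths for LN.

From triangle KLN: |306 − 223| < LN < 306 + 223, i.e. 83 < LN < 529.
From triangle MLN: 91 < LN < 361.
Both must hold, so LN lies in the intersection.

91 < LN < 361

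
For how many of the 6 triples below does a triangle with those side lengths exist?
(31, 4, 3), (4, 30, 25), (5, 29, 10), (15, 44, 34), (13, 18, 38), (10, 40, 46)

(3,4,31): 3+4 ≤ 31 → not valid
(4,25,30): 4+25 ≤ 30 → not valid
(5,10,29): 5+10 ≤ 29 → not valid
(15,34,44): 15+34 > 44 → valid
(13,18,38): 13+18 ≤ 38 → not valid
(10,40,46): 10+40 > 46 → valid
2 of the 6 triples form a triangle.

2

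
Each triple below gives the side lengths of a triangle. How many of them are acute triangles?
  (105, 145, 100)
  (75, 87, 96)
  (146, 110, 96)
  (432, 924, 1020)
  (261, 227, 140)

(105,145,100): 100²+105² = 21025 = 145² → right
(75,87,96): 75²+87² = 13194 > 9216 = 96² → acute
(146,110,96): 96²+110² = 21316 = 146² → right
(432,924,1020): 432²+924² = 1040400 = 1020² → right
(261,227,140): 140²+227² = 71129 > 68121 = 261² → acute
2 of the 5 are acute.

2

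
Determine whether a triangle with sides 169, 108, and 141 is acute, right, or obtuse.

Compare the square of the longest side to the sum of squares of the other two: 108² + 141² = 31545 > 28561 = 169².

acute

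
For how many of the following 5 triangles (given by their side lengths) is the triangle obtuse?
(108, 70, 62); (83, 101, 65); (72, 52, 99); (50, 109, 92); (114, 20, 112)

(108,70,62): 62²+70² = 8744 < 11664 = 108² → obtuse
(83,101,65): 65²+83² = 11114 > 10201 = 101² → acute
(72,52,99): 52²+72² = 7888 < 9801 = 99² → obtuse
(50,109,92): 50²+92² = 10964 < 11881 = 109² → obtuse
(114,20,112): 20²+112² = 12944 < 12996 = 114² → obtuse
4 of the 5 are obtuse.

4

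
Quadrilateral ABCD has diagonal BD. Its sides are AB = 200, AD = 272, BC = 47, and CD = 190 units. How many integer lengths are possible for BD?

93

From triangle ABD: 72 < BD < 472.
From triangle CBD: 143 < BD < 237.
Intersection: 143 < BD < 237, so integers 144 through 236: 93 values.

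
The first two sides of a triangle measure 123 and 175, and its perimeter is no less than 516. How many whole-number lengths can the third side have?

80

Triangle inequality: 52 < x < 298. Perimeter ≥ 516 gives x ≥ 516 − 123 − 175 = 218.
So 218 ≤ x < 298; integers 218 through 297: 80 values.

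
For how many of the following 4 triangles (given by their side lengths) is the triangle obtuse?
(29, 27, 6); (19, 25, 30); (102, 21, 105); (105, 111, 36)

(29,27,6): 6²+27² = 765 < 841 = 29² → obtuse
(19,25,30): 19²+25² = 986 > 900 = 30² → acute
(102,21,105): 21²+102² = 10845 < 11025 = 105² → obtuse
(105,111,36): 36²+105² = 12321 = 111² → right
2 of the 4 are obtuse.

2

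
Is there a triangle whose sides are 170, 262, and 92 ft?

No

The two shorter sides sum to 262, exactly equal to the longest side 262.
That gives only a degenerate (flat) triangle — the inequality must be strict.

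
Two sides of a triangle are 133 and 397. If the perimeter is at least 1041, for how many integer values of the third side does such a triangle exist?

Triangle inequality: 264 < x < 530. Perimeter ≥ 1041 gives x ≥ 1041 − 133 − 397 = 511.
So 511 ≤ x < 530; integers 511 through 529: 19 values.

19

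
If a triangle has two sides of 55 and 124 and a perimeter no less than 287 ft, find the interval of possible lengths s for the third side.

Triangle inequality alone gives 69 < s < 179.
The perimeter condition gives s ≥ 287 − 55 − 124 = 108.
Intersecting the two: 108 ≤ s < 179.

108 ≤ s < 179 ft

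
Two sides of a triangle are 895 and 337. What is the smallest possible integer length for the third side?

The third side must be strictly greater than |895 − 337| = 558.
The smallest integer above 558 is 559.

559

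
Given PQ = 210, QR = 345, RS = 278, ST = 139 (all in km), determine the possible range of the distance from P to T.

The maximum is all hops collinear in one direction: 210 + 345 + 278 + 139 = 972.
The longest hop is 345; the others sum to 627. Since 345 ≤ 627, the path can fold back on itself completely, so the minimum distance is 0.

0 ≤ PT ≤ 972 km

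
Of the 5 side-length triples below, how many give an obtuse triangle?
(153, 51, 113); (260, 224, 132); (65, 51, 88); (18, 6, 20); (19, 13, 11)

4

(153,51,113): 51²+113² = 15370 < 23409 = 153² → obtuse
(260,224,132): 132²+224² = 67600 = 260² → right
(65,51,88): 51²+65² = 6826 < 7744 = 88² → obtuse
(18,6,20): 6²+18² = 360 < 400 = 20² → obtuse
(19,13,11): 11²+13² = 290 < 361 = 19² → obtuse
4 of the 5 are obtuse.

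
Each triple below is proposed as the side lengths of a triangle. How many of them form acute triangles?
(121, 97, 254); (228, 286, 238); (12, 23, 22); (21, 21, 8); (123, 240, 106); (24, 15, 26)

4

(121,97,254): 97+121 ≤ 254, not a triangle
(228,286,238): 228²+238² = 108628 > 81796 = 286² → acute
(12,23,22): 12²+22² = 628 > 529 = 23² → acute
(21,21,8): 8²+21² = 505 > 441 = 21² → acute
(123,240,106): 106+123 ≤ 240, not a triangle
(24,15,26): 15²+24² = 801 > 676 = 26² → acute
4 of the 6 are acute.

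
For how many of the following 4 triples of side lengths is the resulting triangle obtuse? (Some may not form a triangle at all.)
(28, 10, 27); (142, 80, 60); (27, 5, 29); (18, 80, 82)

1

(28,10,27): 10²+27² = 829 > 784 = 28² → acute
(142,80,60): 60+80 ≤ 142, not a triangle
(27,5,29): 5²+27² = 754 < 841 = 29² → obtuse
(18,80,82): 18²+80² = 6724 = 82² → right
1 of the 4 is obtuse.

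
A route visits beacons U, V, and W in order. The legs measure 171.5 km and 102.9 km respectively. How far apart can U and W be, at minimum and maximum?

By the triangle inequality, |171.5 − 102.9| ≤ UW ≤ 171.5 + 102.9.

68.6 ≤ UW ≤ 274.4 km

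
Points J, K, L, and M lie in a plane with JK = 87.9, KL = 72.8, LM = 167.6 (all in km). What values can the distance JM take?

6.9 ≤ JM ≤ 328.3 km

The maximum is all hops collinear in one direction: 87.9 + 72.8 + 167.6 = 328.3.
The longest hop is 167.6; the others sum to 160.7. Folding the others back against it leaves at least 167.6 − 160.7 = 6.9.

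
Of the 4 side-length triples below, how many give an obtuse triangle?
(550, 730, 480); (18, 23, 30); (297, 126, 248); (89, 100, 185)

3

(550,730,480): 480²+550² = 532900 = 730² → right
(18,23,30): 18²+23² = 853 < 900 = 30² → obtuse
(297,126,248): 126²+248² = 77380 < 88209 = 297² → obtuse
(89,100,185): 89²+100² = 17921 < 34225 = 185² → obtuse
3 of the 4 are obtuse.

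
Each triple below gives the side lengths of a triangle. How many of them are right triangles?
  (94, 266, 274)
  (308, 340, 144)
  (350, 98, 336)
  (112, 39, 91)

2

(94,266,274): 94²+266² = 79592 > 75076 = 274² → acute
(308,340,144): 144²+308² = 115600 = 340² → right
(350,98,336): 98²+336² = 122500 = 350² → right
(112,39,91): 39²+91² = 9802 < 12544 = 112² → obtuse
2 of the 4 are right.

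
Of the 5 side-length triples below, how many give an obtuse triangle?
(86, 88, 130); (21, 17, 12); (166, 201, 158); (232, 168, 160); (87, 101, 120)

2

(86,88,130): 86²+88² = 15140 < 16900 = 130² → obtuse
(21,17,12): 12²+17² = 433 < 441 = 21² → obtuse
(166,201,158): 158²+166² = 52520 > 40401 = 201² → acute
(232,168,160): 160²+168² = 53824 = 232² → right
(87,101,120): 87²+101² = 17770 > 14400 = 120² → acute
2 of the 5 are obtuse.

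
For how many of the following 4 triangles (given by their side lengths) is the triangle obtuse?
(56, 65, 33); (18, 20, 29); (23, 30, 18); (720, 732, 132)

2

(56,65,33): 33²+56² = 4225 = 65² → right
(18,20,29): 18²+20² = 724 < 841 = 29² → obtuse
(23,30,18): 18²+23² = 853 < 900 = 30² → obtuse
(720,732,132): 132²+720² = 535824 = 732² → right
2 of the 4 are obtuse.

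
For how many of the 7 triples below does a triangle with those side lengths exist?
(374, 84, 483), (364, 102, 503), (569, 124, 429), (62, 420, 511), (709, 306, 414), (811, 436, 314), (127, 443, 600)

1

(84,374,483): 84+374 ≤ 483 → not valid
(102,364,503): 102+364 ≤ 503 → not valid
(124,429,569): 124+429 ≤ 569 → not valid
(62,420,511): 62+420 ≤ 511 → not valid
(306,414,709): 306+414 > 709 → valid
(314,436,811): 314+436 ≤ 811 → not valid
(127,443,600): 127+443 ≤ 600 → not valid
1 of the 7 triples forms a triangle.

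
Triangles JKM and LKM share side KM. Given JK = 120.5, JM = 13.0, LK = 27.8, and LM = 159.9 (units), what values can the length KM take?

132.1 < KM < 133.5

From triangle JKM: |120.5 − 13.0| < KM < 120.5 + 13.0, i.e. 107.5 < KM < 133.5.
From triangle LKM: 132.1 < KM < 187.7.
Both must hold, so KM lies in the intersection.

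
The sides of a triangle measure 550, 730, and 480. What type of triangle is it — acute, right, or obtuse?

right

Compare the square of the longest side to the sum of squares of the other two: 480² + 550² = 532900 = 730².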